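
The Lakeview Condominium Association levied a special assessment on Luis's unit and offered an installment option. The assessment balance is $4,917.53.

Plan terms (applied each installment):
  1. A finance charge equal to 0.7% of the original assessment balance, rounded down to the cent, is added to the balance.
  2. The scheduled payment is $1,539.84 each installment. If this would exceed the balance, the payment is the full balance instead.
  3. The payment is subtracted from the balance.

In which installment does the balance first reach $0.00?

Installment 1: opening $4,917.53; interest $34.42 → $4,951.95; payment $1,539.84; balance $3,412.11
Installment 2: opening $3,412.11; interest $34.42 → $3,446.53; payment $1,539.84; balance $1,906.69
Installment 3: opening $1,906.69; interest $34.42 → $1,941.11; payment $1,539.84; balance $401.27
Installment 4: opening $401.27; interest $34.42 → $435.69; payment $435.69; balance $0.00
Balance reaches $0.00 in installment 4.

4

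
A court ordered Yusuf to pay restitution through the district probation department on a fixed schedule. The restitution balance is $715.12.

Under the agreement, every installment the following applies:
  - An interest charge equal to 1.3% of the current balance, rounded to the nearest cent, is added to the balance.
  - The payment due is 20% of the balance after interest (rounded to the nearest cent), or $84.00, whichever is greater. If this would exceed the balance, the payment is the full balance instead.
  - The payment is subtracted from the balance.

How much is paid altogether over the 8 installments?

$752.39

# | Opening | Interest | Payment | End bal
1 | $715.12 | $9.30 | $144.88 | $579.54
2 | $579.54 | $7.53 | $117.41 | $469.66
3 | $469.66 | $6.11 | $95.15 | $380.62
4 | $380.62 | $4.95 | $84.00 | $301.57
5 | $301.57 | $3.92 | $84.00 | $221.49
6 | $221.49 | $2.88 | $84.00 | $140.37
7 | $140.37 | $1.82 | $84.00 | $58.19
8 | $58.19 | $0.76 | $58.95 | $0.00
Total paid: $752.39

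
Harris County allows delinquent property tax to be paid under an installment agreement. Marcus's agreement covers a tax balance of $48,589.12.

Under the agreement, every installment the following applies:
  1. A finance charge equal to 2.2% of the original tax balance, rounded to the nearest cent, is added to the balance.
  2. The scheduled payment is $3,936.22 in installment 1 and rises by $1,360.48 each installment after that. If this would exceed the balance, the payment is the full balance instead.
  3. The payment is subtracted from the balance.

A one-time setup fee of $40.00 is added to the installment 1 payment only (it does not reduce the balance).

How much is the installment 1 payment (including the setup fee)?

Installment 1: $48,589.12 +$1,068.96 interest = $49,658.08; pay $3,936.22 (+ $40.00 fee) → $45,721.86

$3,976.22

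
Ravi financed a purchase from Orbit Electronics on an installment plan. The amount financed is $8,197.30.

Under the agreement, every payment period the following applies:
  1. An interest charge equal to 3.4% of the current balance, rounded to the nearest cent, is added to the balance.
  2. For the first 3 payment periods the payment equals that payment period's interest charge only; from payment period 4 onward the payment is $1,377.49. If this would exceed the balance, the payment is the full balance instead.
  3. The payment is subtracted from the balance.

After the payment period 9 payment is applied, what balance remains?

$1,018.17

Payment period 1: $8,197.30 +$278.71 interest = $8,476.01; pay $278.71 → $8,197.30
Payment period 2: $8,197.30 +$278.71 interest = $8,476.01; pay $278.71 → $8,197.30
Payment period 3: $8,197.30 +$278.71 interest = $8,476.01; pay $278.71 → $8,197.30
Payment period 4: $8,197.30 +$278.71 interest = $8,476.01; pay $1,377.49 → $7,098.52
Payment period 5: $7,098.52 +$241.35 interest = $7,339.87; pay $1,377.49 → $5,962.38
Payment period 6: $5,962.38 +$202.72 interest = $6,165.10; pay $1,377.49 → $4,787.61
Payment period 7: $4,787.61 +$162.78 interest = $4,950.39; pay $1,377.49 → $3,572.90
Payment period 8: $3,572.90 +$121.48 interest = $3,694.38; pay $1,377.49 → $2,316.89
Payment period 9: $2,316.89 +$78.77 interest = $2,395.66; pay $1,377.49 → $1,018.17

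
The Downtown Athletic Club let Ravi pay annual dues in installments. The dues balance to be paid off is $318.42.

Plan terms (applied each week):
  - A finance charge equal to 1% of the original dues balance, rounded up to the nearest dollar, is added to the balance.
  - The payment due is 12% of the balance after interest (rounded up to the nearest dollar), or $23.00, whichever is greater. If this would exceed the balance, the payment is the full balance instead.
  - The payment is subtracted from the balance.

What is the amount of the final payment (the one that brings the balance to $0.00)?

$13.42

Week 1: $318.42 +$4.00 interest = $322.42; pay $39.00 → $283.42
Week 2: $283.42 +$4.00 interest = $287.42; pay $35.00 → $252.42
Week 3: $252.42 +$4.00 interest = $256.42; pay $31.00 → $225.42
Week 4: $225.42 +$4.00 interest = $229.42; pay $28.00 → $201.42
Week 5: $201.42 +$4.00 interest = $205.42; pay $25.00 → $180.42
Week 6: $180.42 +$4.00 interest = $184.42; pay $23.00 → $161.42
Week 7: $161.42 +$4.00 interest = $165.42; pay $23.00 → $142.42
Week 8: $142.42 +$4.00 interest = $146.42; pay $23.00 → $123.42
Week 9: $123.42 +$4.00 interest = $127.42; pay $23.00 → $104.42
Week 10: $104.42 +$4.00 interest = $108.42; pay $23.00 → $85.42
Week 11: $85.42 +$4.00 interest = $89.42; pay $23.00 → $66.42
Week 12: $66.42 +$4.00 interest = $70.42; pay $23.00 → $47.42
Week 13: $47.42 +$4.00 interest = $51.42; pay $23.00 → $28.42
Week 14: $28.42 +$4.00 interest = $32.42; pay $23.00 → $9.42
Week 15: $9.42 +$4.00 interest = $13.42; pay $13.42 → $0.00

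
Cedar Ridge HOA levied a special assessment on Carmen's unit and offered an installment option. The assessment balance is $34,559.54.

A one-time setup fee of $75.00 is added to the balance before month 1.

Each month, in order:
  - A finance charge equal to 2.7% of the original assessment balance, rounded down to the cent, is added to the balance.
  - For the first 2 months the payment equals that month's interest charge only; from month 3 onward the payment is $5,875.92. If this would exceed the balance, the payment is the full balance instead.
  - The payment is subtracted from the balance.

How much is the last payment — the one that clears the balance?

# | Opening | Interest | Payment | End bal
1 | $34,634.54 | $933.10 | $933.10 | $34,634.54
2 | $34,634.54 | $933.10 | $933.10 | $34,634.54
3 | $34,634.54 | $933.10 | $5,875.92 | $29,691.72
4 | $29,691.72 | $933.10 | $5,875.92 | $24,748.90
5 | $24,748.90 | $933.10 | $5,875.92 | $19,806.08
6 | $19,806.08 | $933.10 | $5,875.92 | $14,863.26
7 | $14,863.26 | $933.10 | $5,875.92 | $9,920.44
8 | $9,920.44 | $933.10 | $5,875.92 | $4,977.62
9 | $4,977.62 | $933.10 | $5,875.92 | $34.80
10 | $34.80 | $933.10 | $967.90 | $0.00

$967.90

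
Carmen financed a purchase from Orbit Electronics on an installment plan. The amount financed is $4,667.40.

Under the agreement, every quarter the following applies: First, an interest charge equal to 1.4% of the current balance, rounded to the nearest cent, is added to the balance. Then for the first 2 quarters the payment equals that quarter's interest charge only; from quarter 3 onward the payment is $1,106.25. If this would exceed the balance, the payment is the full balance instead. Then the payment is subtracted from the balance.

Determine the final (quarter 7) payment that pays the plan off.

$421.33

# | Opening | Interest | Payment | End bal
1 | $4,667.40 | $65.34 | $65.34 | $4,667.40
2 | $4,667.40 | $65.34 | $65.34 | $4,667.40
3 | $4,667.40 | $65.34 | $1,106.25 | $3,626.49
4 | $3,626.49 | $50.77 | $1,106.25 | $2,571.01
5 | $2,571.01 | $35.99 | $1,106.25 | $1,500.75
6 | $1,500.75 | $21.01 | $1,106.25 | $415.51
7 | $415.51 | $5.82 | $421.33 | $0.00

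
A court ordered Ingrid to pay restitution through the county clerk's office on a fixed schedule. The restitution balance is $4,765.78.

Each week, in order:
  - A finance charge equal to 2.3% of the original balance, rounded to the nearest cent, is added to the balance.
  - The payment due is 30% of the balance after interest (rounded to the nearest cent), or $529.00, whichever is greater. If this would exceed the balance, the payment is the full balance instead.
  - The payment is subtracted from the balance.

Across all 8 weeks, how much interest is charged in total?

$876.88

Week 1: $4,765.78 +$109.61 interest = $4,875.39; pay $1,462.62 → $3,412.77
Week 2: $3,412.77 +$109.61 interest = $3,522.38; pay $1,056.71 → $2,465.67
Week 3: $2,465.67 +$109.61 interest = $2,575.28; pay $772.58 → $1,802.70
Week 4: $1,802.70 +$109.61 interest = $1,912.31; pay $573.69 → $1,338.62
Week 5: $1,338.62 +$109.61 interest = $1,448.23; pay $529.00 → $919.23
Week 6: $919.23 +$109.61 interest = $1,028.84; pay $529.00 → $499.84
Week 7: $499.84 +$109.61 interest = $609.45; pay $529.00 → $80.45
Week 8: $80.45 +$109.61 interest = $190.06; pay $190.06 → $0.00
Total interest: $109.61 + $109.61 + $109.61 + $109.61 + $109.61 + $109.61 + $109.61 + $109.61 = $876.88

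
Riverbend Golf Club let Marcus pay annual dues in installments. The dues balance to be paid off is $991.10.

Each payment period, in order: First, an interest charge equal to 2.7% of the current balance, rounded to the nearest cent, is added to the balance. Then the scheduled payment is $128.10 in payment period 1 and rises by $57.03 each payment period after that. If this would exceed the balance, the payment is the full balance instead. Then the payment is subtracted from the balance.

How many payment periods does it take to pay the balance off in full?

Payment period 1: $991.10 +$26.76 interest = $1,017.86; pay $128.10 → $889.76
Payment period 2: $889.76 +$24.02 interest = $913.78; pay $185.13 → $728.65
Payment period 3: $728.65 +$19.67 interest = $748.32; pay $242.16 → $506.16
Payment period 4: $506.16 +$13.67 interest = $519.83; pay $299.19 → $220.64
Payment period 5: $220.64 +$5.96 interest = $226.60; pay $226.60 → $0.00
Balance reaches $0.00 in payment period 5.

5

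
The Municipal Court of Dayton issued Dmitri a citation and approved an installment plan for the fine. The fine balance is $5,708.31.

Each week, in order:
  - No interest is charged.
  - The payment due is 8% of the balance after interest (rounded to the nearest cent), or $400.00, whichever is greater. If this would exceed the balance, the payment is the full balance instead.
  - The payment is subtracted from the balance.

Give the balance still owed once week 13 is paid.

$431.52

# | Opening | Payment | End bal
1 | $5,708.31 | $456.66 | $5,251.65
2 | $5,251.65 | $420.13 | $4,831.52
3 | $4,831.52 | $400.00 | $4,431.52
4 | $4,431.52 | $400.00 | $4,031.52
5 | $4,031.52 | $400.00 | $3,631.52
6 | $3,631.52 | $400.00 | $3,231.52
7 | $3,231.52 | $400.00 | $2,831.52
8 | $2,831.52 | $400.00 | $2,431.52
9 | $2,431.52 | $400.00 | $2,031.52
10 | $2,031.52 | $400.00 | $1,631.52
11 | $1,631.52 | $400.00 | $1,231.52
12 | $1,231.52 | $400.00 | $831.52
13 | $831.52 | $400.00 | $431.52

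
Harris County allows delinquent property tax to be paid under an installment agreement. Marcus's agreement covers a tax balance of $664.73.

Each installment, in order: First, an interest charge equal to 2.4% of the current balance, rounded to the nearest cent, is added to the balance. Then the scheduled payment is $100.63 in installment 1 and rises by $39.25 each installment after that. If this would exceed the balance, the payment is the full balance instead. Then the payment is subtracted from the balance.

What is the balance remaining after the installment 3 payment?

Installment 1: opening $664.73; interest $15.95 → $680.68; payment $100.63; balance $580.05
Installment 2: opening $580.05; interest $13.92 → $593.97; payment $139.88; balance $454.09
Installment 3: opening $454.09; interest $10.90 → $464.99; payment $179.13; balance $285.86

$285.86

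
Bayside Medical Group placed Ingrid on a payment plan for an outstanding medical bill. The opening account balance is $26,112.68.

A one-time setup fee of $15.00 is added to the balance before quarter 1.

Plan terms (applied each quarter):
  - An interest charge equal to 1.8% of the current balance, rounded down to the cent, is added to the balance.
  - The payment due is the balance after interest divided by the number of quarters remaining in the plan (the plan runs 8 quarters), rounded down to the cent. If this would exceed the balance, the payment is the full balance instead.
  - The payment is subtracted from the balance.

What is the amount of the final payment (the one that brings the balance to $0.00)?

$3,766.97

Quarter 1: opening $26,127.68; interest $470.29 → $26,597.97; payment $3,324.74; balance $23,273.23
Quarter 2: opening $23,273.23; interest $418.91 → $23,692.14; payment $3,384.59; balance $20,307.55
Quarter 3: opening $20,307.55; interest $365.53 → $20,673.08; payment $3,445.51; balance $17,227.57
Quarter 4: opening $17,227.57; interest $310.09 → $17,537.66; payment $3,507.53; balance $14,030.13
Quarter 5: opening $14,030.13; interest $252.54 → $14,282.67; payment $3,570.66; balance $10,712.01
Quarter 6: opening $10,712.01; interest $192.81 → $10,904.82; payment $3,634.94; balance $7,269.88
Quarter 7: opening $7,269.88; interest $130.85 → $7,400.73; payment $3,700.36; balance $3,700.37
Quarter 8: opening $3,700.37; interest $66.60 → $3,766.97; payment $3,766.97; balance $0.00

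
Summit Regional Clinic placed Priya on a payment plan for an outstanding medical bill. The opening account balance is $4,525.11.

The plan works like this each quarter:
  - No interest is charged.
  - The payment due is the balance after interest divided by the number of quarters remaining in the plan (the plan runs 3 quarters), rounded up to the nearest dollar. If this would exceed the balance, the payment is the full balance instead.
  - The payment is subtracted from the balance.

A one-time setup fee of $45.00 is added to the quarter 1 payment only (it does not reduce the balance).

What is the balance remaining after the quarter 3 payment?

$0.00

Quarter 1: opening $4,525.11; payment $1,509.00 (+ $45.00 fee); balance $3,016.11
Quarter 2: opening $3,016.11; payment $1,509.00; balance $1,507.11
Quarter 3: opening $1,507.11; payment $1,507.11; balance $0.00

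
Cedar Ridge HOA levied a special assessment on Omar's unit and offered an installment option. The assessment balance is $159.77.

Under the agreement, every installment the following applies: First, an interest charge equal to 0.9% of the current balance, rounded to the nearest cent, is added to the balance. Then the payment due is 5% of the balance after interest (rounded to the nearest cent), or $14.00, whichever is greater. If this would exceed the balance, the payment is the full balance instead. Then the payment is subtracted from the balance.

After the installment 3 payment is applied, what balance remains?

Installment 1: $159.77 +$1.44 interest = $161.21; pay $14.00 → $147.21
Installment 2: $147.21 +$1.32 interest = $148.53; pay $14.00 → $134.53
Installment 3: $134.53 +$1.21 interest = $135.74; pay $14.00 → $121.74

$121.74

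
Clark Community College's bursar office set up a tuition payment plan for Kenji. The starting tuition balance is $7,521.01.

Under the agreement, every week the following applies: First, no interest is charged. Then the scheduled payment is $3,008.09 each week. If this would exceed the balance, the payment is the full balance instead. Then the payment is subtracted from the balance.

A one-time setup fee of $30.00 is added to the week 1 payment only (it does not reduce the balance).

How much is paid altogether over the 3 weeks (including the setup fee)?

Week 1: opening $7,521.01; payment $3,008.09 (+ $30.00 fee); balance $4,512.92
Week 2: opening $4,512.92; payment $3,008.09; balance $1,504.83
Week 3: opening $1,504.83; payment $1,504.83; balance $0.00
Total paid: $7,551.01

$7,551.01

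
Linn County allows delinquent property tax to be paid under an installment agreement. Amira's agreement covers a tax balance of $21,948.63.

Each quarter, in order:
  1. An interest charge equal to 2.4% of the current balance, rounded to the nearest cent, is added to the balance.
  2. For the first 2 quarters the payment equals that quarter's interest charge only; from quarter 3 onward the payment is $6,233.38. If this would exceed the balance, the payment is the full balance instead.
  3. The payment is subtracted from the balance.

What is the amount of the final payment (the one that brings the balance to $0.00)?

# | Opening | Interest | Payment | End bal
1 | $21,948.63 | $526.77 | $526.77 | $21,948.63
2 | $21,948.63 | $526.77 | $526.77 | $21,948.63
3 | $21,948.63 | $526.77 | $6,233.38 | $16,242.02
4 | $16,242.02 | $389.81 | $6,233.38 | $10,398.45
5 | $10,398.45 | $249.56 | $6,233.38 | $4,414.63
6 | $4,414.63 | $105.95 | $4,520.58 | $0.00

$4,520.58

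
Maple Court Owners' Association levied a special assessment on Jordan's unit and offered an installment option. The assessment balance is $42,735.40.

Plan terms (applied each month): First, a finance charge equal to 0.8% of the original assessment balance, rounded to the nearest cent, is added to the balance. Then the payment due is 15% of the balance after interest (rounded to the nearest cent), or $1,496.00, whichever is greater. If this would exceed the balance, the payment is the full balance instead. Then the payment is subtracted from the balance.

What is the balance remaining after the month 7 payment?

$15,016.24

Month 1: opening $42,735.40; interest $341.88 → $43,077.28; payment $6,461.59; balance $36,615.69
Month 2: opening $36,615.69; interest $341.88 → $36,957.57; payment $5,543.64; balance $31,413.93
Month 3: opening $31,413.93; interest $341.88 → $31,755.81; payment $4,763.37; balance $26,992.44
Month 4: opening $26,992.44; interest $341.88 → $27,334.32; payment $4,100.15; balance $23,234.17
Month 5: opening $23,234.17; interest $341.88 → $23,576.05; payment $3,536.41; balance $20,039.64
Month 6: opening $20,039.64; interest $341.88 → $20,381.52; payment $3,057.23; balance $17,324.29
Month 7: opening $17,324.29; interest $341.88 → $17,666.17; payment $2,649.93; balance $15,016.24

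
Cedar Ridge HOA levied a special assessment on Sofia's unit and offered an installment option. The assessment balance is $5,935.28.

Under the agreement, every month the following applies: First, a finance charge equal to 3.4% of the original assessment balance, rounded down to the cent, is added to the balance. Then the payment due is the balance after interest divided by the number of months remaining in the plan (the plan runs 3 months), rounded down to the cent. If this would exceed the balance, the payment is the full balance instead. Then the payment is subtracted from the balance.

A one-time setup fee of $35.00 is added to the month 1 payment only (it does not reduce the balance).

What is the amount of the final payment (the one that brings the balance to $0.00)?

Month 1: $5,935.28 +$201.79 interest = $6,137.07; pay $2,045.69 (+ $35.00 fee) → $4,091.38
Month 2: $4,091.38 +$201.79 interest = $4,293.17; pay $2,146.58 → $2,146.59
Month 3: $2,146.59 +$201.79 interest = $2,348.38; pay $2,348.38 → $0.00

$2,348.38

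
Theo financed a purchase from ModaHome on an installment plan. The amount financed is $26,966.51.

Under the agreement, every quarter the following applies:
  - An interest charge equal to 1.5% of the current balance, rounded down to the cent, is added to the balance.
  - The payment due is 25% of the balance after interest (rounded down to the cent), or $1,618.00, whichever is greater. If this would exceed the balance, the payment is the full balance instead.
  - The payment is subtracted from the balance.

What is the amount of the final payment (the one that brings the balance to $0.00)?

# | Opening | Interest | Payment | End bal
1 | $26,966.51 | $404.49 | $6,842.75 | $20,528.25
2 | $20,528.25 | $307.92 | $5,209.04 | $15,627.13
3 | $15,627.13 | $234.40 | $3,965.38 | $11,896.15
4 | $11,896.15 | $178.44 | $3,018.64 | $9,055.95
5 | $9,055.95 | $135.83 | $2,297.94 | $6,893.84
6 | $6,893.84 | $103.40 | $1,749.31 | $5,247.93
7 | $5,247.93 | $78.71 | $1,618.00 | $3,708.64
8 | $3,708.64 | $55.62 | $1,618.00 | $2,146.26
9 | $2,146.26 | $32.19 | $1,618.00 | $560.45
10 | $560.45 | $8.40 | $568.85 | $0.00

$568.85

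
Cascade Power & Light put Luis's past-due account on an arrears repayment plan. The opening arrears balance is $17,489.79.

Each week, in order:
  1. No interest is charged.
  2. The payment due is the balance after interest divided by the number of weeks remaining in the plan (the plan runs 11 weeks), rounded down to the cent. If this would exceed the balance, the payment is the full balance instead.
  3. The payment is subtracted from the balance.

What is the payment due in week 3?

$1,589.98

# | Opening | Payment | End bal
1 | $17,489.79 | $1,589.98 | $15,899.81
2 | $15,899.81 | $1,589.98 | $14,309.83
3 | $14,309.83 | $1,589.98 | $12,719.85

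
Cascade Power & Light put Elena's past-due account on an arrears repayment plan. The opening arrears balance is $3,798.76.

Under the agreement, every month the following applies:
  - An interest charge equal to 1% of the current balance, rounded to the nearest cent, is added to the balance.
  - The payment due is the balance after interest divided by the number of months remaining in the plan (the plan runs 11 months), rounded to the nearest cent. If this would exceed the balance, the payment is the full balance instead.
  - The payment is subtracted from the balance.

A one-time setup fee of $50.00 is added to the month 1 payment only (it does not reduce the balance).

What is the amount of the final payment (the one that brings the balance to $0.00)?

$385.28

Month 1: $3,798.76 +$37.99 interest = $3,836.75; pay $348.80 (+ $50.00 fee) → $3,487.95
Month 2: $3,487.95 +$34.88 interest = $3,522.83; pay $352.28 → $3,170.55
Month 3: $3,170.55 +$31.71 interest = $3,202.26; pay $355.81 → $2,846.45
Month 4: $2,846.45 +$28.46 interest = $2,874.91; pay $359.36 → $2,515.55
Month 5: $2,515.55 +$25.16 interest = $2,540.71; pay $362.96 → $2,177.75
Month 6: $2,177.75 +$21.78 interest = $2,199.53; pay $366.59 → $1,832.94
Month 7: $1,832.94 +$18.33 interest = $1,851.27; pay $370.25 → $1,481.02
Month 8: $1,481.02 +$14.81 interest = $1,495.83; pay $373.96 → $1,121.87
Month 9: $1,121.87 +$11.22 interest = $1,133.09; pay $377.70 → $755.39
Month 10: $755.39 +$7.55 interest = $762.94; pay $381.47 → $381.47
Month 11: $381.47 +$3.81 interest = $385.28; pay $385.28 → $0.00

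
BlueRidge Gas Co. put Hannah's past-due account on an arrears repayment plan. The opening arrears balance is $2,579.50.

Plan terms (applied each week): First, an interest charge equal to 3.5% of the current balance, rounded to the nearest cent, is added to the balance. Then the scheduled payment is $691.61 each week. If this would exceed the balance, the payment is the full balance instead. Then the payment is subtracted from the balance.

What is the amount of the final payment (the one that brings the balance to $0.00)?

Week 1: opening $2,579.50; interest $90.28 → $2,669.78; payment $691.61; balance $1,978.17
Week 2: opening $1,978.17; interest $69.24 → $2,047.41; payment $691.61; balance $1,355.80
Week 3: opening $1,355.80; interest $47.45 → $1,403.25; payment $691.61; balance $711.64
Week 4: opening $711.64; interest $24.91 → $736.55; payment $691.61; balance $44.94
Week 5: opening $44.94; interest $1.57 → $46.51; payment $46.51; balance $0.00

$46.51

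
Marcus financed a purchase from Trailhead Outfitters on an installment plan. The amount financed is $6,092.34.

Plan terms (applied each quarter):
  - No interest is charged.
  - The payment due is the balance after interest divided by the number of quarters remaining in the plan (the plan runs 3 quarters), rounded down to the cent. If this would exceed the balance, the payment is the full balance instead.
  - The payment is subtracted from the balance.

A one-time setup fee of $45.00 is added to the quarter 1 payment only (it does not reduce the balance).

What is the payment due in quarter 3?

$2,030.78

# | Opening | Payment | Fee | End bal
1 | $6,092.34 | $2,030.78 | $45.00 | $4,061.56
2 | $4,061.56 | $2,030.78 | — | $2,030.78
3 | $2,030.78 | $2,030.78 | — | $0.00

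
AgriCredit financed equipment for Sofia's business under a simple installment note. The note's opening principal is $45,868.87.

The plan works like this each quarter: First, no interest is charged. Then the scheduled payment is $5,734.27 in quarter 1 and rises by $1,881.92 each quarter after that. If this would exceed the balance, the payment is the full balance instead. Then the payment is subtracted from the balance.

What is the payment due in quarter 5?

Quarter 1: $45,868.87 − $5,734.27 → $40,134.60
Quarter 2: $40,134.60 − $7,616.19 → $32,518.41
Quarter 3: $32,518.41 − $9,498.11 → $23,020.30
Quarter 4: $23,020.30 − $11,380.03 → $11,640.27
Quarter 5: $11,640.27 − $11,640.27 → $0.00

$11,640.27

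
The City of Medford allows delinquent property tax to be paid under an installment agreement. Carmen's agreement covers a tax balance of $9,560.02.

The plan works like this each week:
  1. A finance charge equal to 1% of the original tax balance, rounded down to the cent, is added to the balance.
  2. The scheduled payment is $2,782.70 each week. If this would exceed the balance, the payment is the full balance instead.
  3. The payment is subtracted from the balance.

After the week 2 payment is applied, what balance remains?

Week 1: opening $9,560.02; interest $95.60 → $9,655.62; payment $2,782.70; balance $6,872.92
Week 2: opening $6,872.92; interest $95.60 → $6,968.52; payment $2,782.70; balance $4,185.82

$4,185.82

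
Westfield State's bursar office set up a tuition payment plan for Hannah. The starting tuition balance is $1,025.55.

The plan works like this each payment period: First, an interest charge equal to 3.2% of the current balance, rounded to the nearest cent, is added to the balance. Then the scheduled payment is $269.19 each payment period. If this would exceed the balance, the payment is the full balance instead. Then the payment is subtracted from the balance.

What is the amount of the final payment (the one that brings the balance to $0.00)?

Payment period 1: $1,025.55 +$32.82 interest = $1,058.37; pay $269.19 → $789.18
Payment period 2: $789.18 +$25.25 interest = $814.43; pay $269.19 → $545.24
Payment period 3: $545.24 +$17.45 interest = $562.69; pay $269.19 → $293.50
Payment period 4: $293.50 +$9.39 interest = $302.89; pay $269.19 → $33.70
Payment period 5: $33.70 +$1.08 interest = $34.78; pay $34.78 → $0.00

$34.78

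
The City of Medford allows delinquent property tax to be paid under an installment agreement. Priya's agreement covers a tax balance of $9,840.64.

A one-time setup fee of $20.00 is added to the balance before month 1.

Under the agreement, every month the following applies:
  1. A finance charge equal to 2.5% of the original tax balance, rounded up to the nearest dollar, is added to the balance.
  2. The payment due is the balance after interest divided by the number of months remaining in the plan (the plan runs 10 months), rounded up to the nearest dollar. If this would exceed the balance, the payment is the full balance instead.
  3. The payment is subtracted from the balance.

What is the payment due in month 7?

$1,257.00

# | Opening | Interest | Payment | End bal
1 | $9,860.64 | $247.00 | $1,011.00 | $9,096.64
2 | $9,096.64 | $247.00 | $1,039.00 | $8,304.64
3 | $8,304.64 | $247.00 | $1,069.00 | $7,482.64
4 | $7,482.64 | $247.00 | $1,105.00 | $6,624.64
5 | $6,624.64 | $247.00 | $1,146.00 | $5,725.64
6 | $5,725.64 | $247.00 | $1,195.00 | $4,777.64
7 | $4,777.64 | $247.00 | $1,257.00 | $3,767.64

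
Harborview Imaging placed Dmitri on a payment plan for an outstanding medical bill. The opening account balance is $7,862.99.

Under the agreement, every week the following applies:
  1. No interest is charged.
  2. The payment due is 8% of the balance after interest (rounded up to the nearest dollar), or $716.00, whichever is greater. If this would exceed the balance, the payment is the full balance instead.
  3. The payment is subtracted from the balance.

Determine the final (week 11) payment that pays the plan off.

# | Opening | Payment | End bal
1 | $7,862.99 | $716.00 | $7,146.99
2 | $7,146.99 | $716.00 | $6,430.99
3 | $6,430.99 | $716.00 | $5,714.99
4 | $5,714.99 | $716.00 | $4,998.99
5 | $4,998.99 | $716.00 | $4,282.99
6 | $4,282.99 | $716.00 | $3,566.99
7 | $3,566.99 | $716.00 | $2,850.99
8 | $2,850.99 | $716.00 | $2,134.99
9 | $2,134.99 | $716.00 | $1,418.99
10 | $1,418.99 | $716.00 | $702.99
11 | $702.99 | $702.99 | $0.00

$702.99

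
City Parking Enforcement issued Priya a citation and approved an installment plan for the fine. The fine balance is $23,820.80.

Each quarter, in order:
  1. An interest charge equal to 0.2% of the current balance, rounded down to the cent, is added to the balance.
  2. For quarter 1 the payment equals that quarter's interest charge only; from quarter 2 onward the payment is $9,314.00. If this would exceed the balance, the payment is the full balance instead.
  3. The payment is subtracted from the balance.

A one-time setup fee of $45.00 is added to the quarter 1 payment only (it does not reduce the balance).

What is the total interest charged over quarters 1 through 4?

$134.91

Quarter 1: $23,820.80 +$47.64 interest = $23,868.44; pay $47.64 (+ $45.00 fee) → $23,820.80
Quarter 2: $23,820.80 +$47.64 interest = $23,868.44; pay $9,314.00 → $14,554.44
Quarter 3: $14,554.44 +$29.10 interest = $14,583.54; pay $9,314.00 → $5,269.54
Quarter 4: $5,269.54 +$10.53 interest = $5,280.07; pay $5,280.07 → $0.00
Total interest: $47.64 + $47.64 + $29.10 + $10.53 = $134.91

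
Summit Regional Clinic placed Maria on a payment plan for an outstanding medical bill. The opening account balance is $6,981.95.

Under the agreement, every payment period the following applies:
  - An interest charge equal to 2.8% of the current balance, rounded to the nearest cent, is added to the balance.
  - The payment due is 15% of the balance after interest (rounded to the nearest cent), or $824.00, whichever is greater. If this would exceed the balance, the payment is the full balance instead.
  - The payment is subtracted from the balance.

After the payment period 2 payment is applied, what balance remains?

$5,330.89

Payment period 1: $6,981.95 +$195.49 interest = $7,177.44; pay $1,076.62 → $6,100.82
Payment period 2: $6,100.82 +$170.82 interest = $6,271.64; pay $940.75 → $5,330.89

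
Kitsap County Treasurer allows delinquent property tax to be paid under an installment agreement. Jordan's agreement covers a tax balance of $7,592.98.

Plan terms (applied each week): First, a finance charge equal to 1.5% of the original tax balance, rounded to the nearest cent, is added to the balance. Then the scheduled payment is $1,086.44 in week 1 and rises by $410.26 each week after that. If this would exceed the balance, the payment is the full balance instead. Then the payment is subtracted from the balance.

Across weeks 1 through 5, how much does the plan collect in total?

Week 1: opening $7,592.98; interest $113.89 → $7,706.87; payment $1,086.44; balance $6,620.43
Week 2: opening $6,620.43; interest $113.89 → $6,734.32; payment $1,496.70; balance $5,237.62
Week 3: opening $5,237.62; interest $113.89 → $5,351.51; payment $1,906.96; balance $3,444.55
Week 4: opening $3,444.55; interest $113.89 → $3,558.44; payment $2,317.22; balance $1,241.22
Week 5: opening $1,241.22; interest $113.89 → $1,355.11; payment $1,355.11; balance $0.00
Total paid: $8,162.43

$8,162.43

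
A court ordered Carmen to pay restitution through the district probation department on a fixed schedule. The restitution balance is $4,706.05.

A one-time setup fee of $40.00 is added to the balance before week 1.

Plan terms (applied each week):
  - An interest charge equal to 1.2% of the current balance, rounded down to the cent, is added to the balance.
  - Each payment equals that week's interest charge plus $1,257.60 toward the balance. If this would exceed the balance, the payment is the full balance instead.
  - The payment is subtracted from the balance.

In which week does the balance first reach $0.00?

4

# | Opening | Interest | Payment | End bal
1 | $4,746.05 | $56.95 | $1,314.55 | $3,488.45
2 | $3,488.45 | $41.86 | $1,299.46 | $2,230.85
3 | $2,230.85 | $26.77 | $1,284.37 | $973.25
4 | $973.25 | $11.67 | $984.92 | $0.00
Balance reaches $0.00 in week 4.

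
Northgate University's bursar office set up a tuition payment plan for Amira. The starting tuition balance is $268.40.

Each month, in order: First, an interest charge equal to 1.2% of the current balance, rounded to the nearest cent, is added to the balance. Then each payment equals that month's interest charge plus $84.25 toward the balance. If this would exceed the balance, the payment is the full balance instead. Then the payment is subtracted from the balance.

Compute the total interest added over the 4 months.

Month 1: opening $268.40; interest $3.22 → $271.62; payment $87.47; balance $184.15
Month 2: opening $184.15; interest $2.21 → $186.36; payment $86.46; balance $99.90
Month 3: opening $99.90; interest $1.20 → $101.10; payment $85.45; balance $15.65
Month 4: opening $15.65; interest $0.19 → $15.84; payment $15.84; balance $0.00
Total interest: $3.22 + $2.21 + $1.20 + $0.19 = $6.82

$6.82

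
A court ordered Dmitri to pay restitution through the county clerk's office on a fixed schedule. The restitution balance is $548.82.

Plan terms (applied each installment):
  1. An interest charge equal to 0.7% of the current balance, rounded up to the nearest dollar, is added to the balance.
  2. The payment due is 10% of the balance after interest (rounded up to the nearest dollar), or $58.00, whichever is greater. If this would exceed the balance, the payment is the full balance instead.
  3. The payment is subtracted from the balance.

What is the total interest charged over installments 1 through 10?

# | Opening | Interest | Payment | End bal
1 | $548.82 | $4.00 | $58.00 | $494.82
2 | $494.82 | $4.00 | $58.00 | $440.82
3 | $440.82 | $4.00 | $58.00 | $386.82
4 | $386.82 | $3.00 | $58.00 | $331.82
5 | $331.82 | $3.00 | $58.00 | $276.82
6 | $276.82 | $2.00 | $58.00 | $220.82
7 | $220.82 | $2.00 | $58.00 | $164.82
8 | $164.82 | $2.00 | $58.00 | $108.82
9 | $108.82 | $1.00 | $58.00 | $51.82
10 | $51.82 | $1.00 | $52.82 | $0.00
Total interest: $4.00 + $4.00 + $4.00 + $3.00 + $3.00 + $2.00 + $2.00 + $2.00 + $1.00 + $1.00 = $26.00

$26.00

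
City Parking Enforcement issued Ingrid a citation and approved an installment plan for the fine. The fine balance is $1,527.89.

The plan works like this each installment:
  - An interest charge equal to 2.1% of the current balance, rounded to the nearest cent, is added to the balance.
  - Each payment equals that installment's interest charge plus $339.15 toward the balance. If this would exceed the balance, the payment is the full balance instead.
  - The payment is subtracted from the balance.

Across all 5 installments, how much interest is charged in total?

Installment 1: opening $1,527.89; interest $32.09 → $1,559.98; payment $371.24; balance $1,188.74
Installment 2: opening $1,188.74; interest $24.96 → $1,213.70; payment $364.11; balance $849.59
Installment 3: opening $849.59; interest $17.84 → $867.43; payment $356.99; balance $510.44
Installment 4: opening $510.44; interest $10.72 → $521.16; payment $349.87; balance $171.29
Installment 5: opening $171.29; interest $3.60 → $174.89; payment $174.89; balance $0.00
Total interest: $32.09 + $24.96 + $17.84 + $10.72 + $3.60 = $89.21

$89.21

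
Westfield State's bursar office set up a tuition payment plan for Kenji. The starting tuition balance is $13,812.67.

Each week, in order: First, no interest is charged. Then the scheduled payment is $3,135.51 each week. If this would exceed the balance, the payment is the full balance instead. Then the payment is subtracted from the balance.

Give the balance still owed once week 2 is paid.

Week 1: $13,812.67 − $3,135.51 → $10,677.16
Week 2: $10,677.16 − $3,135.51 → $7,541.65

$7,541.65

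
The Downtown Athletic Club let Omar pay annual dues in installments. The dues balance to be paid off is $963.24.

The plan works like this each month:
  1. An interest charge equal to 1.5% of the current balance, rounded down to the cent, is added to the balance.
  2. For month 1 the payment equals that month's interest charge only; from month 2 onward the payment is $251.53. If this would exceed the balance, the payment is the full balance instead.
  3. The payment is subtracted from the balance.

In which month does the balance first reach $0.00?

Month 1: $963.24 +$14.44 interest = $977.68; pay $14.44 → $963.24
Month 2: $963.24 +$14.44 interest = $977.68; pay $251.53 → $726.15
Month 3: $726.15 +$10.89 interest = $737.04; pay $251.53 → $485.51
Month 4: $485.51 +$7.28 interest = $492.79; pay $251.53 → $241.26
Month 5: $241.26 +$3.61 interest = $244.87; pay $244.87 → $0.00
Balance reaches $0.00 in month 5.

5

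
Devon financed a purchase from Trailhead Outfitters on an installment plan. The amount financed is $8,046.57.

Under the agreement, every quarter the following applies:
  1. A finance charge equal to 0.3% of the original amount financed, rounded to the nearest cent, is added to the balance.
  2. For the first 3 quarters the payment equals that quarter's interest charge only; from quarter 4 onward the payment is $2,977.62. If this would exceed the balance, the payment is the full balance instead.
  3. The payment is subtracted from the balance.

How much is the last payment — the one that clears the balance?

# | Opening | Interest | Payment | End bal
1 | $8,046.57 | $24.14 | $24.14 | $8,046.57
2 | $8,046.57 | $24.14 | $24.14 | $8,046.57
3 | $8,046.57 | $24.14 | $24.14 | $8,046.57
4 | $8,046.57 | $24.14 | $2,977.62 | $5,093.09
5 | $5,093.09 | $24.14 | $2,977.62 | $2,139.61
6 | $2,139.61 | $24.14 | $2,163.75 | $0.00

$2,163.75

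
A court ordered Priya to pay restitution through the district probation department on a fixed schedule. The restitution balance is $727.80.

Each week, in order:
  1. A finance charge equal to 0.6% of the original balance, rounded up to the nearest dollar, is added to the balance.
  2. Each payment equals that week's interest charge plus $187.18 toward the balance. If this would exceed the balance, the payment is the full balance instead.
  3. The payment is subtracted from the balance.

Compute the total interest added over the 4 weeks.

$20.00

# | Opening | Interest | Payment | End bal
1 | $727.80 | $5.00 | $192.18 | $540.62
2 | $540.62 | $5.00 | $192.18 | $353.44
3 | $353.44 | $5.00 | $192.18 | $166.26
4 | $166.26 | $5.00 | $171.26 | $0.00
Total interest: $5.00 + $5.00 + $5.00 + $5.00 = $20.00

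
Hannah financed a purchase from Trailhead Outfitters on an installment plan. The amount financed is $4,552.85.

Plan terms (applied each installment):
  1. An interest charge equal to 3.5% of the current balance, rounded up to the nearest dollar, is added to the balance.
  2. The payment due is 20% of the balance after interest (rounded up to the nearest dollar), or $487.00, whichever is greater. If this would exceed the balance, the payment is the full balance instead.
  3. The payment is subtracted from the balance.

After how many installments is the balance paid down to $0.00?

9

Installment 1: $4,552.85 +$160.00 interest = $4,712.85; pay $943.00 → $3,769.85
Installment 2: $3,769.85 +$132.00 interest = $3,901.85; pay $781.00 → $3,120.85
Installment 3: $3,120.85 +$110.00 interest = $3,230.85; pay $647.00 → $2,583.85
Installment 4: $2,583.85 +$91.00 interest = $2,674.85; pay $535.00 → $2,139.85
Installment 5: $2,139.85 +$75.00 interest = $2,214.85; pay $487.00 → $1,727.85
Installment 6: $1,727.85 +$61.00 interest = $1,788.85; pay $487.00 → $1,301.85
Installment 7: $1,301.85 +$46.00 interest = $1,347.85; pay $487.00 → $860.85
Installment 8: $860.85 +$31.00 interest = $891.85; pay $487.00 → $404.85
Installment 9: $404.85 +$15.00 interest = $419.85; pay $419.85 → $0.00
Balance reaches $0.00 in installment 9.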